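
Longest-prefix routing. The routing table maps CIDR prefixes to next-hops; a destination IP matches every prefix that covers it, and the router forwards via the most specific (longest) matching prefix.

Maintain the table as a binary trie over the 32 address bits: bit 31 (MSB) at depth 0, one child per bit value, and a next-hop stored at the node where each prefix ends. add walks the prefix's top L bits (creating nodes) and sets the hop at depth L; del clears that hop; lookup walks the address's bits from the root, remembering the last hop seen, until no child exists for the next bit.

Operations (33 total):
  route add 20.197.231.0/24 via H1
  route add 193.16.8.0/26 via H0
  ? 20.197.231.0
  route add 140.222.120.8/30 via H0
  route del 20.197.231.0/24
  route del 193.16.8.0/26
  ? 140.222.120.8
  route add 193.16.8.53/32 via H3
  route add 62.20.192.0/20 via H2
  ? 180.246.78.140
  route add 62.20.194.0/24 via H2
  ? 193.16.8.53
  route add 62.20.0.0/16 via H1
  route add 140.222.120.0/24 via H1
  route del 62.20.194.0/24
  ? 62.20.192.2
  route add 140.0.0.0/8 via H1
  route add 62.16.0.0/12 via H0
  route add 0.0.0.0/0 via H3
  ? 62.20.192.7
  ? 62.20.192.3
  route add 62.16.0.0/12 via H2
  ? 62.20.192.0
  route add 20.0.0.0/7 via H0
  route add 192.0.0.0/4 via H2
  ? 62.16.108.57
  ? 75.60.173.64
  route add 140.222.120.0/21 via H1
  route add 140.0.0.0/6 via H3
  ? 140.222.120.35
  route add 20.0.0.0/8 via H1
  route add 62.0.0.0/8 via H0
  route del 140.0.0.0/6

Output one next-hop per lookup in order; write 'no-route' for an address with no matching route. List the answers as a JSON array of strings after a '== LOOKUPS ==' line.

Process each operation:
  add 20.197.231.0/24 -> H1 at depth 24
  add 193.16.8.0/26 -> H0 at depth 26
  lookup 20.197.231.0: bits 000101001100010111100111 walk d0:-→d1:-→d2:-→d3:-→d4:-→d5:-→d6:-→d7:-→d8:-→d9:-→d10:-→d11:-→d12:-→d13:-→d14:-→d15:-→d16:-→d17:-→d18:-→d19:-→d20:-→d21:-→d22:-→d23:-→d24:H1 -> H1
  add 140.222.120.8/30 -> H0 at depth 30
  - 20.197.231.0/24 clear@24
  - 193.16.8.0/26 clear@26
  lookup 140.222.120.8: bits 100011001101111001111000000010 walk d0:-→d1:-→d2:-→d3:-→d4:-→d5:-→d6:-→d7:-→d8:-→d9:-→d10:-→d11:-→d12:-→d13:-→d14:-→d15:-→d16:-→d17:-→d18:-→d19:-→d20:-→d21:-→d22:-→d23:-→d24:-→d25:-→d26:-→d27:-→d28:-→d29:-→d30:H0 -> H0
  add 193.16.8.53/32 -> H3 at depth 32
  add 62.20.192.0/20 -> H2 at depth 20
  lookup 180.246.78.140: bits 10 walk d0:-→d1:-→d2:- -> no-route
  add 62.20.194.0/24 -> H2 at depth 24
  lookup 193.16.8.53: bits 11000001000100000000100000110101 walk d0:-→d1:-→d2:-→d3:-→d4:-→d5:-→d6:-→d7:-→d8:-→d9:-→d10:-→d11:-→d12:-→d13:-→d14:-→d15:-→d16:-→d17:-→d18:-→d19:-→d20:-→d21:-→d22:-→d23:-→d24:-→d25:-→d26:-→d27:-→d28:-→d29:-→d30:-→d31:-→d32:H3 -> H3
  add 62.20.0.0/16 -> H1 at depth 16
  add 140.222.120.0/24 -> H1 at depth 24
  - 62.20.194.0/24 clear@24
  lookup 62.20.192.2: bits 0011111000010100110000 walk d0:-→d1:-→d2:-→d3:-→d4:-→d5:-→d6:-→d7:-→d8:-→d9:-→d10:-→d11:-→d12:-→d13:-→d14:-→d15:-→d16:H1→d17:-→d18:-→d19:-→d20:H2→d21:-→d22:- -> H2
  add 140.0.0.0/8 -> H1 at depth 8
  add 62.16.0.0/12 -> H0 at depth 12
  add 0.0.0.0/0 -> H3 at depth 0
  lookup 62.20.192.7: bits 0011111000010100110000 walk d0:H3→d1:-→d2:-→d3:-→d4:-→d5:-→d6:-→d7:-→d8:-→d9:-→d10:-→d11:-→d12:H0→d13:-→d14:-→d15:-→d16:H1→d17:-→d18:-→d19:-→d20:H2→d21:-→d22:- -> H2
  lookup 62.20.192.3: bits 0011111000010100110000 walk d0:H3→d1:-→d2:-→d3:-→d4:-→d5:-→d6:-→d7:-→d8:-→d9:-→d10:-→d11:-→d12:H0→d13:-→d14:-→d15:-→d16:H1→d17:-→d18:-→d19:-→d20:H2→d21:-→d22:- -> H2
  add 62.16.0.0/12 -> H2 at depth 12
  lookup 62.20.192.0: bits 0011111000010100110000 walk d0:H3→d1:-→d2:-→d3:-→d4:-→d5:-→d6:-→d7:-→d8:-→d9:-→d10:-→d11:-→d12:H2→d13:-→d14:-→d15:-→d16:H1→d17:-→d18:-→d19:-→d20:H2→d21:-→d22:- -> H2
  add 20.0.0.0/7 -> H0 at depth 7
  add 192.0.0.0/4 -> H2 at depth 4
  lookup 62.16.108.57: bits 0011111000010 walk d0:H3→d1:-→d2:-→d3:-→d4:-→d5:-→d6:-→d7:-→d8:-→d9:-→d10:-→d11:-→d12:H2→d13:- -> H2
  lookup 75.60.173.64: bits 0 walk d0:H3→d1:- -> H3
  add 140.222.120.0/21 -> H1 at depth 21
  add 140.0.0.0/6 -> H3 at depth 6
  lookup 140.222.120.35: bits 10001100110111100111100000 walk d0:H3→d1:-→d2:-→d3:-→d4:-→d5:-→d6:H3→d7:-→d8:H1→d9:-→d10:-→d11:-→d12:-→d13:-→d14:-→d15:-→d16:-→d17:-→d18:-→d19:-→d20:-→d21:H1→d22:-→d23:-→d24:H1→d25:-→d26:- -> H1
  add 20.0.0.0/8 -> H1 at depth 8
  add 62.0.0.0/8 -> H0 at depth 8
  - 140.0.0.0/6 clear@6

== LOOKUPS ==
["H1","H0","no-route","H3","H2","H2","H2","H2","H2","H3","H1"]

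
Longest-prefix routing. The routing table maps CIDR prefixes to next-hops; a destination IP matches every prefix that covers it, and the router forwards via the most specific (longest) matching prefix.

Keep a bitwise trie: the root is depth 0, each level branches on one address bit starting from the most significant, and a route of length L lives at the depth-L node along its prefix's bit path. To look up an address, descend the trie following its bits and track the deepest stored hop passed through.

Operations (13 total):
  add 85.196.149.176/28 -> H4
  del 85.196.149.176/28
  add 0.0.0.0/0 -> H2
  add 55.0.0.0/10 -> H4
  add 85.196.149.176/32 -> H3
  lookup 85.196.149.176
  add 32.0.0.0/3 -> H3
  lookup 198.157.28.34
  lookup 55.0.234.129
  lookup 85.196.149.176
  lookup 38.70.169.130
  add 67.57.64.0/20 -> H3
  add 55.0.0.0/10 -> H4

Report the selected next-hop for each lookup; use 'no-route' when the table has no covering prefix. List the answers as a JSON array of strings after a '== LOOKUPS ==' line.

Apply in order:
  add 85.196.149.176/28 -> H4 at depth 28
  del 85.196.149.176/28 (clear depth 28)
  add 0.0.0.0/0 -> H2 at depth 0
  add 55.0.0.0/10 -> H4 at depth 10
  add 85.196.149.176/32 -> H3 at depth 32
  Q 85.196.149.176: descend 01010101110001001001010110110000 ; hops seen [H2,H3] ; pick H3
  add 32.0.0.0/3 -> H3 at depth 3
  Q 198.157.28.34: descend ε ; hops seen [H2] ; pick H2
  Q 55.0.234.129: descend 0011011100 ; hops seen [H2,H3,H4] ; pick H4
  Q 85.196.149.176: descend 01010101110001001001010110110000 ; hops seen [H2,H3] ; pick H3
  Q 38.70.169.130: descend 001 ; hops seen [H2,H3] ; pick H3
  add 67.57.64.0/20 -> H3 at depth 20
  add 55.0.0.0/10 -> H4 at depth 10

== LOOKUPS ==
["H3","H2","H4","H3","H3"]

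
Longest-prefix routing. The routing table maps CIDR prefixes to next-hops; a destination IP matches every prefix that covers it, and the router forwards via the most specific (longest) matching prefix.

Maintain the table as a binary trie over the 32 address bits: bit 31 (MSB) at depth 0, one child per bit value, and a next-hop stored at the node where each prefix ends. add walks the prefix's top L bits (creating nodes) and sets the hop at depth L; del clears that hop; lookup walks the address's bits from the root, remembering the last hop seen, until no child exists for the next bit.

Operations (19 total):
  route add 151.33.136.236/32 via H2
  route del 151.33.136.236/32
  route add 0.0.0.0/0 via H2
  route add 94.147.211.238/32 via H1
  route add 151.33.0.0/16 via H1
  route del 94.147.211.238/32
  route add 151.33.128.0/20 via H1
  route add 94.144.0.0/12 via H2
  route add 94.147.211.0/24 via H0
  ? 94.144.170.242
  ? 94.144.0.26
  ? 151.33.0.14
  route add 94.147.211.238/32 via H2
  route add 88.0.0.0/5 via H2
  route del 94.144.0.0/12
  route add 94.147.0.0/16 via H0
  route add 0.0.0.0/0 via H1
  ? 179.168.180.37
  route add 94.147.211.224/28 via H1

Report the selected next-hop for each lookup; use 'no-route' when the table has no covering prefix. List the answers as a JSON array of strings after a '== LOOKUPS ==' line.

Trace:
  add 151.33.136.236/32 -> H2 at depth 32
  - 151.33.136.236/32 clear@32
  add 0.0.0.0/0 -> H2 at depth 0
  add 94.147.211.238/32 -> H1 at depth 32
  add 151.33.0.0/16 -> H1 at depth 16
  - 94.147.211.238/32 clear@32
  add 151.33.128.0/20 -> H1 at depth 20
  add 94.144.0.0/12 -> H2 at depth 12
  add 94.147.211.0/24 -> H0 at depth 24
  Q 94.144.170.242: descend 01011110100100 ; hops seen [H2,H2] ; pick H2
  Q 94.144.0.26: descend 01011110100100 ; hops seen [H2,H2] ; pick H2
  Q 151.33.0.14: descend 1001011100100001 ; hops seen [H2,H1] ; pick H1
  add 94.147.211.238/32 -> H2 at depth 32
  add 88.0.0.0/5 -> H2 at depth 5
  - 94.144.0.0/12 clear@12
  add 94.147.0.0/16 -> H0 at depth 16
  add 0.0.0.0/0 -> H1 at depth 0
  Q 179.168.180.37: descend 10 ; hops seen [H1] ; pick H1
  add 94.147.211.224/28 -> H1 at depth 28

== LOOKUPS ==
["H2","H2","H1","H1"]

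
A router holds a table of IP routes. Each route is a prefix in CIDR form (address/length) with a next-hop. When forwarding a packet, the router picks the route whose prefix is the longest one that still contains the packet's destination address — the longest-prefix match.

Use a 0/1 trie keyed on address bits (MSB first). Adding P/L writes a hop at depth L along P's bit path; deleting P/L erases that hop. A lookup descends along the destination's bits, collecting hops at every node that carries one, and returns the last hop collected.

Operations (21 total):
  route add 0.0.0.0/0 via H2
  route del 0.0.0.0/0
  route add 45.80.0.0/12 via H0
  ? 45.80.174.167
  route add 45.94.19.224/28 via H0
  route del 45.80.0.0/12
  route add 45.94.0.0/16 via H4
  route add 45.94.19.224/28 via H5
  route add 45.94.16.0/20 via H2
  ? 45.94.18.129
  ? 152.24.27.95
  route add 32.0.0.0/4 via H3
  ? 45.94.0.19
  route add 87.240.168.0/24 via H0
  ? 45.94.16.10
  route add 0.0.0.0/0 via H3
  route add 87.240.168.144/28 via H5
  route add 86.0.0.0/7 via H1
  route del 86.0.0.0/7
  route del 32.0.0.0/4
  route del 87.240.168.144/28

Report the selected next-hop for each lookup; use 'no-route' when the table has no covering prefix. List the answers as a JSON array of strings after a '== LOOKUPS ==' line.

Trace:
  add 0.0.0.0/0 -> H2 at depth 0
  del 0.0.0.0/0 (clear depth 0)
  add 45.80.0.0/12 -> H0 at depth 12
  ? 45.80.174.167  path d0:-→d1:-→d2:-→d3:-→d4:-→d5:-→d6:-→d7:-→d8:-→d9:-→d10:-→d11:-→d12:H0  best=H0
  add 45.94.19.224/28 -> H0 at depth 28
  del 45.80.0.0/12 (clear depth 12)
  add 45.94.0.0/16 -> H4 at depth 16
  add 45.94.19.224/28 -> H5 at depth 28
  add 45.94.16.0/20 -> H2 at depth 20
  ? 45.94.18.129  path d0:-→d1:-→d2:-→d3:-→d4:-→d5:-→d6:-→d7:-→d8:-→d9:-→d10:-→d11:-→d12:-→d13:-→d14:-→d15:-→d16:H4→d17:-→d18:-→d19:-→d20:H2→d21:-→d22:-→d23:-  best=H2
  ? 152.24.27.95  path d0:-  best=no-route
  add 32.0.0.0/4 -> H3 at depth 4
  ? 45.94.0.19  path d0:-→d1:-→d2:-→d3:-→d4:H3→d5:-→d6:-→d7:-→d8:-→d9:-→d10:-→d11:-→d12:-→d13:-→d14:-→d15:-→d16:H4→d17:-→d18:-→d19:-  best=H4
  add 87.240.168.0/24 -> H0 at depth 24
  ? 45.94.16.10  path d0:-→d1:-→d2:-→d3:-→d4:H3→d5:-→d6:-→d7:-→d8:-→d9:-→d10:-→d11:-→d12:-→d13:-→d14:-→d15:-→d16:H4→d17:-→d18:-→d19:-→d20:H2→d21:-→d22:-  best=H2
  add 0.0.0.0/0 -> H3 at depth 0
  add 87.240.168.144/28 -> H5 at depth 28
  add 86.0.0.0/7 -> H1 at depth 7
  del 86.0.0.0/7 (clear depth 7)
  del 32.0.0.0/4 (clear depth 4)
  del 87.240.168.144/28 (clear depth 28)

== LOOKUPS ==
["H0","H2","no-route","H4","H2"]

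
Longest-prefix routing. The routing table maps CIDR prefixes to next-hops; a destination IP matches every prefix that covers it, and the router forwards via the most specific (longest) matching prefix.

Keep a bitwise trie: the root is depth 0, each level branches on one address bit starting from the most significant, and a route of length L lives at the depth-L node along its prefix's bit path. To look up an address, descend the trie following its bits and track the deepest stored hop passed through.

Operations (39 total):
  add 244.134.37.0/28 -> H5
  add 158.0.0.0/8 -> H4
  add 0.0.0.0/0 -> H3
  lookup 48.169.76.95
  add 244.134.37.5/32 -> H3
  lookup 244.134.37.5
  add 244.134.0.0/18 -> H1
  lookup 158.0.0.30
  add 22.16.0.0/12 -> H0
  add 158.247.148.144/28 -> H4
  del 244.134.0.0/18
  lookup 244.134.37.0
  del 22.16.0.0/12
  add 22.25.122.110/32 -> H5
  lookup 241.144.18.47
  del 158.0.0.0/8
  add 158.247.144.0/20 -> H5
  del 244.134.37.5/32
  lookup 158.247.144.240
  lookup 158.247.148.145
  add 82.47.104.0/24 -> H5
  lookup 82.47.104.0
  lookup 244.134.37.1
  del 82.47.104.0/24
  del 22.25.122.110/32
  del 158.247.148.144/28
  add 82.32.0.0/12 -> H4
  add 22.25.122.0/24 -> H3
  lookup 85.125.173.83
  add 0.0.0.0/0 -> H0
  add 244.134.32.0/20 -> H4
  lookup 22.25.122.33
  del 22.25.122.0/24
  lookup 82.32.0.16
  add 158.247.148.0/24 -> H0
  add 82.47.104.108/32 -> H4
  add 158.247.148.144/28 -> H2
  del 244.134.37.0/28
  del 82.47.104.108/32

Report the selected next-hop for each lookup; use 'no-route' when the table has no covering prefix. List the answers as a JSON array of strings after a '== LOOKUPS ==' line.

Apply in order:
  + 244.134.37.0/28 (H5) depth=28
  + 158.0.0.0/8 (H4) depth=8
  + 0.0.0.0/0 (H3) depth=0
  ? 48.169.76.95  path d0:H3  best=H3
  + 244.134.37.5/32 (H3) depth=32
  ? 244.134.37.5  path d0:H3→d1:-→d2:-→d3:-→d4:-→d5:-→d6:-→d7:-→d8:-→d9:-→d10:-→d11:-→d12:-→d13:-→d14:-→d15:-→d16:-→d17:-→d18:-→d19:-→d20:-→d21:-→d22:-→d23:-→d24:-→d25:-→d26:-→d27:-→d28:H5→d29:-→d30:-→d31:-→d32:H3  best=H3
  + 244.134.0.0/18 (H1) depth=18
  ? 158.0.0.30  path d0:H3→d1:-→d2:-→d3:-→d4:-→d5:-→d6:-→d7:-→d8:H4  best=H4
  + 22.16.0.0/12 (H0) depth=12
  + 158.247.148.144/28 (H4) depth=28
  del 244.134.0.0/18 (clear depth 18)
  ? 244.134.37.0  path d0:H3→d1:-→d2:-→d3:-→d4:-→d5:-→d6:-→d7:-→d8:-→d9:-→d10:-→d11:-→d12:-→d13:-→d14:-→d15:-→d16:-→d17:-→d18:-→d19:-→d20:-→d21:-→d22:-→d23:-→d24:-→d25:-→d26:-→d27:-→d28:H5→d29:-  best=H5
  del 22.16.0.0/12 (clear depth 12)
  + 22.25.122.110/32 (H5) depth=32
  ? 241.144.18.47  path d0:H3→d1:-→d2:-→d3:-→d4:-→d5:-  best=H3
  del 158.0.0.0/8 (clear depth 8)
  + 158.247.144.0/20 (H5) depth=20
  del 244.134.37.5/32 (clear depth 32)
  ? 158.247.144.240  path d0:H3→d1:-→d2:-→d3:-→d4:-→d5:-→d6:-→d7:-→d8:-→d9:-→d10:-→d11:-→d12:-→d13:-→d14:-→d15:-→d16:-→d17:-→d18:-→d19:-→d20:H5→d21:-  best=H5
  ? 158.247.148.145  path d0:H3→d1:-→d2:-→d3:-→d4:-→d5:-→d6:-→d7:-→d8:-→d9:-→d10:-→d11:-→d12:-→d13:-→d14:-→d15:-→d16:-→d17:-→d18:-→d19:-→d20:H5→d21:-→d22:-→d23:-→d24:-→d25:-→d26:-→d27:-→d28:H4  best=H4
  + 82.47.104.0/24 (H5) depth=24
  ? 82.47.104.0  path d0:H3→d1:-→d2:-→d3:-→d4:-→d5:-→d6:-→d7:-→d8:-→d9:-→d10:-→d11:-→d12:-→d13:-→d14:-→d15:-→d16:-→d17:-→d18:-→d19:-→d20:-→d21:-→d22:-→d23:-→d24:H5  best=H5
  ? 244.134.37.1  path d0:H3→d1:-→d2:-→d3:-→d4:-→d5:-→d6:-→d7:-→d8:-→d9:-→d10:-→d11:-→d12:-→d13:-→d14:-→d15:-→d16:-→d17:-→d18:-→d19:-→d20:-→d21:-→d22:-→d23:-→d24:-→d25:-→d26:-→d27:-→d28:H5→d29:-  best=H5
  del 82.47.104.0/24 (clear depth 24)
  del 22.25.122.110/32 (clear depth 32)
  del 158.247.148.144/28 (clear depth 28)
  + 82.32.0.0/12 (H4) depth=12
  + 22.25.122.0/24 (H3) depth=24
  ? 85.125.173.83  path d0:H3→d1:-→d2:-→d3:-→d4:-→d5:-  best=H3
  + 0.0.0.0/0 (H0) depth=0
  + 244.134.32.0/20 (H4) depth=20
  ? 22.25.122.33  path d0:H0→d1:-→d2:-→d3:-→d4:-→d5:-→d6:-→d7:-→d8:-→d9:-→d10:-→d11:-→d12:-→d13:-→d14:-→d15:-→d16:-→d17:-→d18:-→d19:-→d20:-→d21:-→d22:-→d23:-→d24:H3→d25:-  best=H3
  del 22.25.122.0/24 (clear depth 24)
  ? 82.32.0.16  path d0:H0→d1:-→d2:-→d3:-→d4:-→d5:-→d6:-→d7:-→d8:-→d9:-→d10:-→d11:-→d12:H4  best=H4
  + 158.247.148.0/24 (H0) depth=24
  + 82.47.104.108/32 (H4) depth=32
  + 158.247.148.144/28 (H2) depth=28
  del 244.134.37.0/28 (clear depth 28)
  del 82.47.104.108/32 (clear depth 32)

== LOOKUPS ==
["H3","H3","H4","H5","H3","H5","H4","H5","H5","H3","H3","H4"]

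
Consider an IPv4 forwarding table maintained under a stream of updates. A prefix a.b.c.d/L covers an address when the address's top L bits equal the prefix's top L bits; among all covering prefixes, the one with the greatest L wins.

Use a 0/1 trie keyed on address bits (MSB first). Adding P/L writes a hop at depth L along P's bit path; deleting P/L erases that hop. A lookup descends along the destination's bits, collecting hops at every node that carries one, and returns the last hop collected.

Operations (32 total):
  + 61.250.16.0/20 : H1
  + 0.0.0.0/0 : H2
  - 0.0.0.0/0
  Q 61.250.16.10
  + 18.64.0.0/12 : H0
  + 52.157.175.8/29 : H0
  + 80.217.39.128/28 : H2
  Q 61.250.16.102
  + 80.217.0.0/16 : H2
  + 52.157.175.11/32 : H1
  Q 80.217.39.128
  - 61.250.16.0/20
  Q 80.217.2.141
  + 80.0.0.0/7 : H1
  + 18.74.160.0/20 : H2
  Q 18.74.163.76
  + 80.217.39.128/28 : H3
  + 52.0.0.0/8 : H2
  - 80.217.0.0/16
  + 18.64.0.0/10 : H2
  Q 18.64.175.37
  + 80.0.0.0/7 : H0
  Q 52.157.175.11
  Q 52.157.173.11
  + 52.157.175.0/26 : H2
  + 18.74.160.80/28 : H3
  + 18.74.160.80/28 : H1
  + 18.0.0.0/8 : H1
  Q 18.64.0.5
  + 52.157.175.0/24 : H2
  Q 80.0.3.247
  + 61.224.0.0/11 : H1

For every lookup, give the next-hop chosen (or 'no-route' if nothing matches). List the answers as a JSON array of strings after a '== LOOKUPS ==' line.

Apply in order:
  add 61.250.16.0/20 -> H1 at depth 20
  add 0.0.0.0/0 -> H2 at depth 0
  - 0.0.0.0/0 clear@0
  lookup 61.250.16.10: bits 00111101111110100001 walk d0:-→d1:-→d2:-→d3:-→d4:-→d5:-→d6:-→d7:-→d8:-→d9:-→d10:-→d11:-→d12:-→d13:-→d14:-→d15:-→d16:-→d17:-→d18:-→d19:-→d20:H1 -> H1
  add 18.64.0.0/12 -> H0 at depth 12
  add 52.157.175.8/29 -> H0 at depth 29
  add 80.217.39.128/28 -> H2 at depth 28
  lookup 61.250.16.102: bits 00111101111110100001 walk d0:-→d1:-→d2:-→d3:-→d4:-→d5:-→d6:-→d7:-→d8:-→d9:-→d10:-→d11:-→d12:-→d13:-→d14:-→d15:-→d16:-→d17:-→d18:-→d19:-→d20:H1 -> H1
  add 80.217.0.0/16 -> H2 at depth 16
  add 52.157.175.11/32 -> H1 at depth 32
  lookup 80.217.39.128: bits 0101000011011001001001111000 walk d0:-→d1:-→d2:-→d3:-→d4:-→d5:-→d6:-→d7:-→d8:-→d9:-→d10:-→d11:-→d12:-→d13:-→d14:-→d15:-→d16:H2→d17:-→d18:-→d19:-→d20:-→d21:-→d22:-→d23:-→d24:-→d25:-→d26:-→d27:-→d28:H2 -> H2
  - 61.250.16.0/20 clear@20
  lookup 80.217.2.141: bits 010100001101100100 walk d0:-→d1:-→d2:-→d3:-→d4:-→d5:-→d6:-→d7:-→d8:-→d9:-→d10:-→d11:-→d12:-→d13:-→d14:-→d15:-→d16:H2→d17:-→d18:- -> H2
  add 80.0.0.0/7 -> H1 at depth 7
  add 18.74.160.0/20 -> H2 at depth 20
  lookup 18.74.163.76: bits 00010010010010101010 walk d0:-→d1:-→d2:-→d3:-→d4:-→d5:-→d6:-→d7:-→d8:-→d9:-→d10:-→d11:-→d12:H0→d13:-→d14:-→d15:-→d16:-→d17:-→d18:-→d19:-→d20:H2 -> H2
  add 80.217.39.128/28 -> H3 at depth 28
  add 52.0.0.0/8 -> H2 at depth 8
  - 80.217.0.0/16 clear@16
  add 18.64.0.0/10 -> H2 at depth 10
  lookup 18.64.175.37: bits 000100100100 walk d0:-→d1:-→d2:-→d3:-→d4:-→d5:-→d6:-→d7:-→d8:-→d9:-→d10:H2→d11:-→d12:H0 -> H0
  add 80.0.0.0/7 -> H0 at depth 7
  lookup 52.157.175.11: bits 00110100100111011010111100001011 walk d0:-→d1:-→d2:-→d3:-→d4:-→d5:-→d6:-→d7:-→d8:H2→d9:-→d10:-→d11:-→d12:-→d13:-→d14:-→d15:-→d16:-→d17:-→d18:-→d19:-→d20:-→d21:-→d22:-→d23:-→d24:-→d25:-→d26:-→d27:-→d28:-→d29:H0→d30:-→d31:-→d32:H1 -> H1
  lookup 52.157.173.11: bits 0011010010011101101011 walk d0:-→d1:-→d2:-→d3:-→d4:-→d5:-→d6:-→d7:-→d8:H2→d9:-→d10:-→d11:-→d12:-→d13:-→d14:-→d15:-→d16:-→d17:-→d18:-→d19:-→d20:-→d21:-→d22:- -> H2
  add 52.157.175.0/26 -> H2 at depth 26
  add 18.74.160.80/28 -> H3 at depth 28
  add 18.74.160.80/28 -> H1 at depth 28
  add 18.0.0.0/8 -> H1 at depth 8
  lookup 18.64.0.5: bits 000100100100 walk d0:-→d1:-→d2:-→d3:-→d4:-→d5:-→d6:-→d7:-→d8:H1→d9:-→d10:H2→d11:-→d12:H0 -> H0
  add 52.157.175.0/24 -> H2 at depth 24
  lookup 80.0.3.247: bits 01010000 walk d0:-→d1:-→d2:-→d3:-→d4:-→d5:-→d6:-→d7:H0→d8:- -> H0
  add 61.224.0.0/11 -> H1 at depth 11

== LOOKUPS ==
["H1","H1","H2","H2","H2","H0","H1","H2","H0","H0"]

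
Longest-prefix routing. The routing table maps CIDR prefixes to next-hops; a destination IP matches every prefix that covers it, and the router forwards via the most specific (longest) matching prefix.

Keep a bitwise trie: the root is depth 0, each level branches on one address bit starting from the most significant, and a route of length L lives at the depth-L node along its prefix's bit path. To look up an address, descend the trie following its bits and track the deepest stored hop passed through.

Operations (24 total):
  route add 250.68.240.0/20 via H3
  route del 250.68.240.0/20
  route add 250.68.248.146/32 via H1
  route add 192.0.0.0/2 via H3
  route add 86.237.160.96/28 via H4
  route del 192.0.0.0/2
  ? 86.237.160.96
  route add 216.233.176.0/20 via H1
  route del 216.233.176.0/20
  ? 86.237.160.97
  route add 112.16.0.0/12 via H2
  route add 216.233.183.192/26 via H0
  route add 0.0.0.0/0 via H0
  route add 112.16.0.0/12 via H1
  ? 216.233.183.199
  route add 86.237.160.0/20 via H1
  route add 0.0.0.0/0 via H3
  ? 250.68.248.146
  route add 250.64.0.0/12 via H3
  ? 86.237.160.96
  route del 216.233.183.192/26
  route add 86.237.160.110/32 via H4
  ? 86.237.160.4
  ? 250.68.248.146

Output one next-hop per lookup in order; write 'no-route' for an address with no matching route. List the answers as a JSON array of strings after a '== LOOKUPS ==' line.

Process each operation:
  + 250.68.240.0/20 (H3) depth=20
  - 250.68.240.0/20 clear@20
  + 250.68.248.146/32 (H1) depth=32
  + 192.0.0.0/2 (H3) depth=2
  + 86.237.160.96/28 (H4) depth=28
  - 192.0.0.0/2 clear@2
  ? 86.237.160.96  path d0:-→d1:-→d2:-→d3:-→d4:-→d5:-→d6:-→d7:-→d8:-→d9:-→d10:-→d11:-→d12:-→d13:-→d14:-→d15:-→d16:-→d17:-→d18:-→d19:-→d20:-→d21:-→d22:-→d23:-→d24:-→d25:-→d26:-→d27:-→d28:H4  best=H4
  + 216.233.176.0/20 (H1) depth=20
  - 216.233.176.0/20 clear@20
  ? 86.237.160.97  path d0:-→d1:-→d2:-→d3:-→d4:-→d5:-→d6:-→d7:-→d8:-→d9:-→d10:-→d11:-→d12:-→d13:-→d14:-→d15:-→d16:-→d17:-→d18:-→d19:-→d20:-→d21:-→d22:-→d23:-→d24:-→d25:-→d26:-→d27:-→d28:H4  best=H4
  + 112.16.0.0/12 (H2) depth=12
  + 216.233.183.192/26 (H0) depth=26
  + 0.0.0.0/0 (H0) depth=0
  + 112.16.0.0/12 (H1) depth=12
  ? 216.233.183.199  path d0:H0→d1:-→d2:-→d3:-→d4:-→d5:-→d6:-→d7:-→d8:-→d9:-→d10:-→d11:-→d12:-→d13:-→d14:-→d15:-→d16:-→d17:-→d18:-→d19:-→d20:-→d21:-→d22:-→d23:-→d24:-→d25:-→d26:H0  best=H0
  + 86.237.160.0/20 (H1) depth=20
  + 0.0.0.0/0 (H3) depth=0
  ? 250.68.248.146  path d0:H3→d1:-→d2:-→d3:-→d4:-→d5:-→d6:-→d7:-→d8:-→d9:-→d10:-→d11:-→d12:-→d13:-→d14:-→d15:-→d16:-→d17:-→d18:-→d19:-→d20:-→d21:-→d22:-→d23:-→d24:-→d25:-→d26:-→d27:-→d28:-→d29:-→d30:-→d31:-→d32:H1  best=H1
  + 250.64.0.0/12 (H3) depth=12
  ? 86.237.160.96  path d0:H3→d1:-→d2:-→d3:-→d4:-→d5:-→d6:-→d7:-→d8:-→d9:-→d10:-→d11:-→d12:-→d13:-→d14:-→d15:-→d16:-→d17:-→d18:-→d19:-→d20:H1→d21:-→d22:-→d23:-→d24:-→d25:-→d26:-→d27:-→d28:H4  best=H4
  - 216.233.183.192/26 clear@26
  + 86.237.160.110/32 (H4) depth=32
  ? 86.237.160.4  path d0:H3→d1:-→d2:-→d3:-→d4:-→d5:-→d6:-→d7:-→d8:-→d9:-→d10:-→d11:-→d12:-→d13:-→d14:-→d15:-→d16:-→d17:-→d18:-→d19:-→d20:H1→d21:-→d22:-→d23:-→d24:-→d25:-  best=H1
  ? 250.68.248.146  path d0:H3→d1:-→d2:-→d3:-→d4:-→d5:-→d6:-→d7:-→d8:-→d9:-→d10:-→d11:-→d12:H3→d13:-→d14:-→d15:-→d16:-→d17:-→d18:-→d19:-→d20:-→d21:-→d22:-→d23:-→d24:-→d25:-→d26:-→d27:-→d28:-→d29:-→d30:-→d31:-→d32:H1  best=H1

== LOOKUPS ==
["H4","H4","H0","H1","H4","H1","H1"]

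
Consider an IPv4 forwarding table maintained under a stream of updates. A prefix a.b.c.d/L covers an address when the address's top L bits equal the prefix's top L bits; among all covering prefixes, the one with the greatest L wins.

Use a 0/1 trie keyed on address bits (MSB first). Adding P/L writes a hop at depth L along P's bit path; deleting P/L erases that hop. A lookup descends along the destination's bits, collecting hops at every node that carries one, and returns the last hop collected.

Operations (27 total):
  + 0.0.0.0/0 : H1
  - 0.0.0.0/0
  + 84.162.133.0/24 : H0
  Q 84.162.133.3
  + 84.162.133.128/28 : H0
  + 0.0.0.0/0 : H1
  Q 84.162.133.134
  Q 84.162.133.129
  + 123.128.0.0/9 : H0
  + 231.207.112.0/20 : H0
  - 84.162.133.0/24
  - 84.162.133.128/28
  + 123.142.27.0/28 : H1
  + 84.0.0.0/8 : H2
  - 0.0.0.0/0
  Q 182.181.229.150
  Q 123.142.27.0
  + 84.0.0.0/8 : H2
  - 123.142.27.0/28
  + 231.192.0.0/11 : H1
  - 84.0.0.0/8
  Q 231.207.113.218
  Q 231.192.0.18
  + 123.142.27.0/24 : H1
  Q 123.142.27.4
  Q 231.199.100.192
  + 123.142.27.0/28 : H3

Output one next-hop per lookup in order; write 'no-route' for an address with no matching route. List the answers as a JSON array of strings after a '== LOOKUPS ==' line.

Process each operation:
  add 0.0.0.0/0 -> H1 at depth 0
  - 0.0.0.0/0 clear@0
  add 84.162.133.0/24 -> H0 at depth 24
  ? 84.162.133.3  path d0:-→d1:-→d2:-→d3:-→d4:-→d5:-→d6:-→d7:-→d8:-→d9:-→d10:-→d11:-→d12:-→d13:-→d14:-→d15:-→d16:-→d17:-→d18:-→d19:-→d20:-→d21:-→d22:-→d23:-→d24:H0  best=H0
  add 84.162.133.128/28 -> H0 at depth 28
  add 0.0.0.0/0 -> H1 at depth 0
  ? 84.162.133.134  path d0:H1→d1:-→d2:-→d3:-→d4:-→d5:-→d6:-→d7:-→d8:-→d9:-→d10:-→d11:-→d12:-→d13:-→d14:-→d15:-→d16:-→d17:-→d18:-→d19:-→d20:-→d21:-→d22:-→d23:-→d24:H0→d25:-→d26:-→d27:-→d28:H0  best=H0
  ? 84.162.133.129  path d0:H1→d1:-→d2:-→d3:-→d4:-→d5:-→d6:-→d7:-→d8:-→d9:-→d10:-→d11:-→d12:-→d13:-→d14:-→d15:-→d16:-→d17:-→d18:-→d19:-→d20:-→d21:-→d22:-→d23:-→d24:H0→d25:-→d26:-→d27:-→d28:H0  best=H0
  add 123.128.0.0/9 -> H0 at depth 9
  add 231.207.112.0/20 -> H0 at depth 20
  - 84.162.133.0/24 clear@24
  - 84.162.133.128/28 clear@28
  add 123.142.27.0/28 -> H1 at depth 28
  add 84.0.0.0/8 -> H2 at depth 8
  - 0.0.0.0/0 clear@0
  ? 182.181.229.150  path d0:-→d1:-  best=no-route
  ? 123.142.27.0  path d0:-→d1:-→d2:-→d3:-→d4:-→d5:-→d6:-→d7:-→d8:-→d9:H0→d10:-→d11:-→d12:-→d13:-→d14:-→d15:-→d16:-→d17:-→d18:-→d19:-→d20:-→d21:-→d22:-→d23:-→d24:-→d25:-→d26:-→d27:-→d28:H1  best=H1
  add 84.0.0.0/8 -> H2 at depth 8
  - 123.142.27.0/28 clear@28
  add 231.192.0.0/11 -> H1 at depth 11
  - 84.0.0.0/8 clear@8
  ? 231.207.113.218  path d0:-→d1:-→d2:-→d3:-→d4:-→d5:-→d6:-→d7:-→d8:-→d9:-→d10:-→d11:H1→d12:-→d13:-→d14:-→d15:-→d16:-→d17:-→d18:-→d19:-→d20:H0  best=H0
  ? 231.192.0.18  path d0:-→d1:-→d2:-→d3:-→d4:-→d5:-→d6:-→d7:-→d8:-→d9:-→d10:-→d11:H1→d12:-  best=H1
  add 123.142.27.0/24 -> H1 at depth 24
  ? 123.142.27.4  path d0:-→d1:-→d2:-→d3:-→d4:-→d5:-→d6:-→d7:-→d8:-→d9:H0→d10:-→d11:-→d12:-→d13:-→d14:-→d15:-→d16:-→d17:-→d18:-→d19:-→d20:-→d21:-→d22:-→d23:-→d24:H1→d25:-→d26:-→d27:-→d28:-  best=H1
  ? 231.199.100.192  path d0:-→d1:-→d2:-→d3:-→d4:-→d5:-→d6:-→d7:-→d8:-→d9:-→d10:-→d11:H1→d12:-  best=H1
  add 123.142.27.0/28 -> H3 at depth 28

== LOOKUPS ==
["H0","H0","H0","no-route","H1","H0","H1","H1","H1"]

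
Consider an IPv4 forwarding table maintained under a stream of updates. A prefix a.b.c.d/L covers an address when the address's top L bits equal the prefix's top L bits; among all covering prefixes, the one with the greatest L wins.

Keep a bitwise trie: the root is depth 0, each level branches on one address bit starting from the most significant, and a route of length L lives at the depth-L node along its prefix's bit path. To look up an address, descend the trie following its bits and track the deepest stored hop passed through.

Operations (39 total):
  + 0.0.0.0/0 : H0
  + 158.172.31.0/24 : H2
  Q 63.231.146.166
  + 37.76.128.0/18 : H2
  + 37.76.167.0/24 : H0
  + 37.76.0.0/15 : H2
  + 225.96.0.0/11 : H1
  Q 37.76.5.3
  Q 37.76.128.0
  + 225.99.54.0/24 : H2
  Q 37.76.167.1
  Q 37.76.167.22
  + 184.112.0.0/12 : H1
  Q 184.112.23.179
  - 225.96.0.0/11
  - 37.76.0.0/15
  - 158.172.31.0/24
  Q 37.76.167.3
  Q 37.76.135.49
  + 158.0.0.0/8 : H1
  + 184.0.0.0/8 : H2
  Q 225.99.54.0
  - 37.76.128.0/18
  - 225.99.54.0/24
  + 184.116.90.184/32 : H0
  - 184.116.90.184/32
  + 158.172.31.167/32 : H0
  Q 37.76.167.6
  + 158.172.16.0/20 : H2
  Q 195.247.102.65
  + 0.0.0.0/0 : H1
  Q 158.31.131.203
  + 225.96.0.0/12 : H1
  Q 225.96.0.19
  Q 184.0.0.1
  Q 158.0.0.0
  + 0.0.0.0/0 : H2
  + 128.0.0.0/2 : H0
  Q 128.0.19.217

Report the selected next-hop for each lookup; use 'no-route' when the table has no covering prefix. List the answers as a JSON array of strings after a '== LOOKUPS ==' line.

Apply in order:
  + 0.0.0.0/0 (H0) depth=0
  + 158.172.31.0/24 (H2) depth=24
  ? 63.231.146.166  path d0:H0  best=H0
  + 37.76.128.0/18 (H2) depth=18
  + 37.76.167.0/24 (H0) depth=24
  + 37.76.0.0/15 (H2) depth=15
  + 225.96.0.0/11 (H1) depth=11
  ? 37.76.5.3  path d0:H0→d1:-→d2:-→d3:-→d4:-→d5:-→d6:-→d7:-→d8:-→d9:-→d10:-→d11:-→d12:-→d13:-→d14:-→d15:H2→d16:-  best=H2
  ? 37.76.128.0  path d0:H0→d1:-→d2:-→d3:-→d4:-→d5:-→d6:-→d7:-→d8:-→d9:-→d10:-→d11:-→d12:-→d13:-→d14:-→d15:H2→d16:-→d17:-→d18:H2  best=H2
  + 225.99.54.0/24 (H2) depth=24
  ? 37.76.167.1  path d0:H0→d1:-→d2:-→d3:-→d4:-→d5:-→d6:-→d7:-→d8:-→d9:-→d10:-→d11:-→d12:-→d13:-→d14:-→d15:H2→d16:-→d17:-→d18:H2→d19:-→d20:-→d21:-→d22:-→d23:-→d24:H0  best=H0
  ? 37.76.167.22  path d0:H0→d1:-→d2:-→d3:-→d4:-→d5:-→d6:-→d7:-→d8:-→d9:-→d10:-→d11:-→d12:-→d13:-→d14:-→d15:H2→d16:-→d17:-→d18:H2→d19:-→d20:-→d21:-→d22:-→d23:-→d24:H0  best=H0
  + 184.112.0.0/12 (H1) depth=12
  ? 184.112.23.179  path d0:H0→d1:-→d2:-→d3:-→d4:-→d5:-→d6:-→d7:-→d8:-→d9:-→d10:-→d11:-→d12:H1  best=H1
  - 225.96.0.0/11 clear@11
  - 37.76.0.0/15 clear@15
  - 158.172.31.0/24 clear@24
  ? 37.76.167.3  path d0:H0→d1:-→d2:-→d3:-→d4:-→d5:-→d6:-→d7:-→d8:-→d9:-→d10:-→d11:-→d12:-→d13:-→d14:-→d15:-→d16:-→d17:-→d18:H2→d19:-→d20:-→d21:-→d22:-→d23:-→d24:H0  best=H0
  ? 37.76.135.49  path d0:H0→d1:-→d2:-→d3:-→d4:-→d5:-→d6:-→d7:-→d8:-→d9:-→d10:-→d11:-→d12:-→d13:-→d14:-→d15:-→d16:-→d17:-→d18:H2  best=H2
  + 158.0.0.0/8 (H1) depth=8
  + 184.0.0.0/8 (H2) depth=8
  ? 225.99.54.0  path d0:H0→d1:-→d2:-→d3:-→d4:-→d5:-→d6:-→d7:-→d8:-→d9:-→d10:-→d11:-→d12:-→d13:-→d14:-→d15:-→d16:-→d17:-→d18:-→d19:-→d20:-→d21:-→d22:-→d23:-→d24:H2  best=H2
  - 37.76.128.0/18 clear@18
  - 225.99.54.0/24 clear@24
  + 184.116.90.184/32 (H0) depth=32
  - 184.116.90.184/32 clear@32
  + 158.172.31.167/32 (H0) depth=32
  ? 37.76.167.6  path d0:H0→d1:-→d2:-→d3:-→d4:-→d5:-→d6:-→d7:-→d8:-→d9:-→d10:-→d11:-→d12:-→d13:-→d14:-→d15:-→d16:-→d17:-→d18:-→d19:-→d20:-→d21:-→d22:-→d23:-→d24:H0  best=H0
  + 158.172.16.0/20 (H2) depth=20
  ? 195.247.102.65  path d0:H0→d1:-→d2:-  best=H0
  + 0.0.0.0/0 (H1) depth=0
  ? 158.31.131.203  path d0:H1→d1:-→d2:-→d3:-→d4:-→d5:-→d6:-→d7:-→d8:H1  best=H1
  + 225.96.0.0/12 (H1) depth=12
  ? 225.96.0.19  path d0:H1→d1:-→d2:-→d3:-→d4:-→d5:-→d6:-→d7:-→d8:-→d9:-→d10:-→d11:-→d12:H1→d13:-→d14:-  best=H1
  ? 184.0.0.1  path d0:H1→d1:-→d2:-→d3:-→d4:-→d5:-→d6:-→d7:-→d8:H2→d9:-  best=H2
  ? 158.0.0.0  path d0:H1→d1:-→d2:-→d3:-→d4:-→d5:-→d6:-→d7:-→d8:H1  best=H1
  + 0.0.0.0/0 (H2) depth=0
  + 128.0.0.0/2 (H0) depth=2
  ? 128.0.19.217  path d0:H2→d1:-→d2:H0→d3:-  best=H0

== LOOKUPS ==
["H0","H2","H2","H0","H0","H1","H0","H2","H2","H0","H0","H1","H1","H2","H1","H0"]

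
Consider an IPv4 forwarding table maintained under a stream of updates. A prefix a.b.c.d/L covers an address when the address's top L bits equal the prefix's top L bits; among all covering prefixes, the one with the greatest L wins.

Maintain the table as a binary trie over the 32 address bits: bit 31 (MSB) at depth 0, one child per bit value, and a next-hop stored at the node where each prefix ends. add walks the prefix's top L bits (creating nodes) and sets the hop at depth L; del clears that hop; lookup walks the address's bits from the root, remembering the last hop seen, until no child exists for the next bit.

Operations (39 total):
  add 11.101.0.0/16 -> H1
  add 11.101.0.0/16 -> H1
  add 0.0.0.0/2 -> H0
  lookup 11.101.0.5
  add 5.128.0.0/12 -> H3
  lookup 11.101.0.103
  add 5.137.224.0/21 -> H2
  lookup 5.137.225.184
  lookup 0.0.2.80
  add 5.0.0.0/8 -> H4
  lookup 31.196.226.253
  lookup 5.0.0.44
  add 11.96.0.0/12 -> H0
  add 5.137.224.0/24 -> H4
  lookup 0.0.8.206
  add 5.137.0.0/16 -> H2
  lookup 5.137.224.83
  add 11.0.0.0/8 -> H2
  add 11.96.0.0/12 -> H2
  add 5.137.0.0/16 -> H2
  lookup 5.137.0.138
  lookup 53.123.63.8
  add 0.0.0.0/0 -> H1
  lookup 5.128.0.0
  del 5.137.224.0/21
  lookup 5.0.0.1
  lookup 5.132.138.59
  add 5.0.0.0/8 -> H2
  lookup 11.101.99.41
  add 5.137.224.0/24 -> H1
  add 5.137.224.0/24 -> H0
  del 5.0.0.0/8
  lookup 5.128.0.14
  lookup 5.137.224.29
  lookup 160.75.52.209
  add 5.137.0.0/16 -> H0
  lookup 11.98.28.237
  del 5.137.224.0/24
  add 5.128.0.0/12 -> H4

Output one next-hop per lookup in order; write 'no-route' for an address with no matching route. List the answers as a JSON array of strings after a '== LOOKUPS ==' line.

Trace:
  + 11.101.0.0/16 (H1) depth=16
  + 11.101.0.0/16 (H1) depth=16
  + 0.0.0.0/2 (H0) depth=2
  ? 11.101.0.5  path d0:-→d1:-→d2:H0→d3:-→d4:-→d5:-→d6:-→d7:-→d8:-→d9:-→d10:-→d11:-→d12:-→d13:-→d14:-→d15:-→d16:H1  best=H1
  + 5.128.0.0/12 (H3) depth=12
  ? 11.101.0.103  path d0:-→d1:-→d2:H0→d3:-→d4:-→d5:-→d6:-→d7:-→d8:-→d9:-→d10:-→d11:-→d12:-→d13:-→d14:-→d15:-→d16:H1  best=H1
  + 5.137.224.0/21 (H2) depth=21
  ? 5.137.225.184  path d0:-→d1:-→d2:H0→d3:-→d4:-→d5:-→d6:-→d7:-→d8:-→d9:-→d10:-→d11:-→d12:H3→d13:-→d14:-→d15:-→d16:-→d17:-→d18:-→d19:-→d20:-→d21:H2  best=H2
  ? 0.0.2.80  path d0:-→d1:-→d2:H0→d3:-→d4:-→d5:-  best=H0
  + 5.0.0.0/8 (H4) depth=8
  ? 31.196.226.253  path d0:-→d1:-→d2:H0→d3:-  best=H0
  ? 5.0.0.44  path d0:-→d1:-→d2:H0→d3:-→d4:-→d5:-→d6:-→d7:-→d8:H4  best=H4
  + 11.96.0.0/12 (H0) depth=12
  + 5.137.224.0/24 (H4) depth=24
  ? 0.0.8.206  path d0:-→d1:-→d2:H0→d3:-→d4:-→d5:-  best=H0
  + 5.137.0.0/16 (H2) depth=16
  ? 5.137.224.83  path d0:-→d1:-→d2:H0→d3:-→d4:-→d5:-→d6:-→d7:-→d8:H4→d9:-→d10:-→d11:-→d12:H3→d13:-→d14:-→d15:-→d16:H2→d17:-→d18:-→d19:-→d20:-→d21:H2→d22:-→d23:-→d24:H4  best=H4
  + 11.0.0.0/8 (H2) depth=8
  + 11.96.0.0/12 (H2) depth=12
  + 5.137.0.0/16 (H2) depth=16
  ? 5.137.0.138  path d0:-→d1:-→d2:H0→d3:-→d4:-→d5:-→d6:-→d7:-→d8:H4→d9:-→d10:-→d11:-→d12:H3→d13:-→d14:-→d15:-→d16:H2  best=H2
  ? 53.123.63.8  path d0:-→d1:-→d2:H0  best=H0
  + 0.0.0.0/0 (H1) depth=0
  ? 5.128.0.0  path d0:H1→d1:-→d2:H0→d3:-→d4:-→d5:-→d6:-→d7:-→d8:H4→d9:-→d10:-→d11:-→d12:H3  best=H3
  - 5.137.224.0/21 clear@21
  ? 5.0.0.1  path d0:H1→d1:-→d2:H0→d3:-→d4:-→d5:-→d6:-→d7:-→d8:H4  best=H4
  ? 5.132.138.59  path d0:H1→d1:-→d2:H0→d3:-→d4:-→d5:-→d6:-→d7:-→d8:H4→d9:-→d10:-→d11:-→d12:H3  best=H3
  + 5.0.0.0/8 (H2) depth=8
  ? 11.101.99.41  path d0:H1→d1:-→d2:H0→d3:-→d4:-→d5:-→d6:-→d7:-→d8:H2→d9:-→d10:-→d11:-→d12:H2→d13:-→d14:-→d15:-→d16:H1  best=H1
  + 5.137.224.0/24 (H1) depth=24
  + 5.137.224.0/24 (H0) depth=24
  - 5.0.0.0/8 clear@8
  ? 5.128.0.14  path d0:H1→d1:-→d2:H0→d3:-→d4:-→d5:-→d6:-→d7:-→d8:-→d9:-→d10:-→d11:-→d12:H3  best=H3
  ? 5.137.224.29  path d0:H1→d1:-→d2:H0→d3:-→d4:-→d5:-→d6:-→d7:-→d8:-→d9:-→d10:-→d11:-→d12:H3→d13:-→d14:-→d15:-→d16:H2→d17:-→d18:-→d19:-→d20:-→d21:-→d22:-→d23:-→d24:H0  best=H0
  ? 160.75.52.209  path d0:H1  best=H1
  + 5.137.0.0/16 (H0) depth=16
  ? 11.98.28.237  path d0:H1→d1:-→d2:H0→d3:-→d4:-→d5:-→d6:-→d7:-→d8:H2→d9:-→d10:-→d11:-→d12:H2→d13:-  best=H2
  - 5.137.224.0/24 clear@24
  + 5.128.0.0/12 (H4) depth=12

== LOOKUPS ==
["H1","H1","H2","H0","H0","H4","H0","H4","H2","H0","H3","H4","H3","H1","H3","H0","H1","H2"]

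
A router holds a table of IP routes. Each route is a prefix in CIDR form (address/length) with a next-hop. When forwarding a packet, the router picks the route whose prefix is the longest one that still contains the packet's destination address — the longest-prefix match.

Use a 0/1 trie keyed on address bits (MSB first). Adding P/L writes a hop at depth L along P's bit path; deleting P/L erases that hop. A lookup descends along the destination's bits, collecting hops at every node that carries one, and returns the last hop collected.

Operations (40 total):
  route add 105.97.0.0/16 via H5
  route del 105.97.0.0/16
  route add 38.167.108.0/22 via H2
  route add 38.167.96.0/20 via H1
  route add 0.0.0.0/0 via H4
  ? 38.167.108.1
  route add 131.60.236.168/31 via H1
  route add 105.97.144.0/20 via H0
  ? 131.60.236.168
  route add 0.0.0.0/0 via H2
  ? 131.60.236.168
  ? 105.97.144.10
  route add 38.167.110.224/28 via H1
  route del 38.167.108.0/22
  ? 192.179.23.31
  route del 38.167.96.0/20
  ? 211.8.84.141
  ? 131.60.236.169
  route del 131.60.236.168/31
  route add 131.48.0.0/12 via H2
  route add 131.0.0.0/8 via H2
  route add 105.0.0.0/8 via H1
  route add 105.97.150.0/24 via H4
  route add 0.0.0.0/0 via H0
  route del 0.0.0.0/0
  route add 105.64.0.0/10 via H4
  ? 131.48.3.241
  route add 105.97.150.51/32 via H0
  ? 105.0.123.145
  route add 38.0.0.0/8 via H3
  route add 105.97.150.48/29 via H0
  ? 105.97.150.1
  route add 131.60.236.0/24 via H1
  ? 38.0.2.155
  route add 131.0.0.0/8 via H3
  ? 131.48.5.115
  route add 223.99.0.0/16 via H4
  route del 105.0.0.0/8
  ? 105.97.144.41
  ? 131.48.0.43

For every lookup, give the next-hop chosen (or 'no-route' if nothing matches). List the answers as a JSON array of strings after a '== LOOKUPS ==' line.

Process each operation:
  add 105.97.0.0/16 -> H5 at depth 16
  - 105.97.0.0/16 clear@16
  add 38.167.108.0/22 -> H2 at depth 22
  add 38.167.96.0/20 -> H1 at depth 20
  add 0.0.0.0/0 -> H4 at depth 0
  Q 38.167.108.1: descend 0010011010100111011011 ; hops seen [H4,H1,H2] ; pick H2
  add 131.60.236.168/31 -> H1 at depth 31
  add 105.97.144.0/20 -> H0 at depth 20
  Q 131.60.236.168: descend 1000001100111100111011001010100 ; hops seen [H4,H1] ; pick H1
  add 0.0.0.0/0 -> H2 at depth 0
  Q 131.60.236.168: descend 1000001100111100111011001010100 ; hops seen [H2,H1] ; pick H1
  Q 105.97.144.10: descend 01101001011000011001 ; hops seen [H2,H0] ; pick H0
  add 38.167.110.224/28 -> H1 at depth 28
  - 38.167.108.0/22 clear@22
  Q 192.179.23.31: descend 1 ; hops seen [H2] ; pick H2
  - 38.167.96.0/20 clear@20
  Q 211.8.84.141: descend 1 ; hops seen [H2] ; pick H2
  Q 131.60.236.169: descend 1000001100111100111011001010100 ; hops seen [H2,H1] ; pick H1
  - 131.60.236.168/31 clear@31
  add 131.48.0.0/12 -> H2 at depth 12
  add 131.0.0.0/8 -> H2 at depth 8
  add 105.0.0.0/8 -> H1 at depth 8
  add 105.97.150.0/24 -> H4 at depth 24
  add 0.0.0.0/0 -> H0 at depth 0
  - 0.0.0.0/0 clear@0
  add 105.64.0.0/10 -> H4 at depth 10
  Q 131.48.3.241: descend 100000110011 ; hops seen [H2,H2] ; pick H2
  add 105.97.150.51/32 -> H0 at depth 32
  Q 105.0.123.145: descend 011010010 ; hops seen [H1] ; pick H1
  add 38.0.0.0/8 -> H3 at depth 8
  add 105.97.150.48/29 -> H0 at depth 29
  Q 105.97.150.1: descend 01101001011000011001011000 ; hops seen [H1,H4,H0,H4] ; pick H4
  add 131.60.236.0/24 -> H1 at depth 24
  Q 38.0.2.155: descend 00100110 ; hops seen [H3] ; pick H3
  add 131.0.0.0/8 -> H3 at depth 8
  Q 131.48.5.115: descend 100000110011 ; hops seen [H3,H2] ; pick H2
  add 223.99.0.0/16 -> H4 at depth 16
  - 105.0.0.0/8 clear@8
  Q 105.97.144.41: descend 011010010110000110010 ; hops seen [H4,H0] ; pick H0
  Q 131.48.0.43: descend 100000110011 ; hops seen [H3,H2] ; pick H2

== LOOKUPS ==
["H2","H1","H1","H0","H2","H2","H1","H2","H1","H4","H3","H2","H0","H2"]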